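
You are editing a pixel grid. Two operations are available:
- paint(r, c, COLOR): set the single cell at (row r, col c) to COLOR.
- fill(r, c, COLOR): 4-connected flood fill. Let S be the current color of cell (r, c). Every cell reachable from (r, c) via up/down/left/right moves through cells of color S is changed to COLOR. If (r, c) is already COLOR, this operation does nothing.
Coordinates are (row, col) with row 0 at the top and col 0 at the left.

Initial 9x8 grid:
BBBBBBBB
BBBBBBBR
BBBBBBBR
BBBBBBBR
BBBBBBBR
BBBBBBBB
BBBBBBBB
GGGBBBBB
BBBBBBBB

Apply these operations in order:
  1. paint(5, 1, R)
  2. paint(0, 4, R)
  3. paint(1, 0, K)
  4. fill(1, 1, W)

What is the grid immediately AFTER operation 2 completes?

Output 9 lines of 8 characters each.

Answer: BBBBRBBB
BBBBBBBR
BBBBBBBR
BBBBBBBR
BBBBBBBR
BRBBBBBB
BBBBBBBB
GGGBBBBB
BBBBBBBB

Derivation:
After op 1 paint(5,1,R):
BBBBBBBB
BBBBBBBR
BBBBBBBR
BBBBBBBR
BBBBBBBR
BRBBBBBB
BBBBBBBB
GGGBBBBB
BBBBBBBB
After op 2 paint(0,4,R):
BBBBRBBB
BBBBBBBR
BBBBBBBR
BBBBBBBR
BBBBBBBR
BRBBBBBB
BBBBBBBB
GGGBBBBB
BBBBBBBB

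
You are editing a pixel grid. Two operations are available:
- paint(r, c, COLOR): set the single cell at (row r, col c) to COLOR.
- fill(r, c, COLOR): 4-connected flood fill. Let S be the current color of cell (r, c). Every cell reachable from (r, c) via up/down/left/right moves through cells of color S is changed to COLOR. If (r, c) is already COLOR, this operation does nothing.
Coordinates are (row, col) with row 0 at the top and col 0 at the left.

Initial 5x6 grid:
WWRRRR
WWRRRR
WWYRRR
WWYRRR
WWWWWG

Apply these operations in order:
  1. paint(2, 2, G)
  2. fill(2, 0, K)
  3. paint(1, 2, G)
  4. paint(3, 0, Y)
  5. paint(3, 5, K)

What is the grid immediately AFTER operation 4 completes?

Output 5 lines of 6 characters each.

After op 1 paint(2,2,G):
WWRRRR
WWRRRR
WWGRRR
WWYRRR
WWWWWG
After op 2 fill(2,0,K) [13 cells changed]:
KKRRRR
KKRRRR
KKGRRR
KKYRRR
KKKKKG
After op 3 paint(1,2,G):
KKRRRR
KKGRRR
KKGRRR
KKYRRR
KKKKKG
After op 4 paint(3,0,Y):
KKRRRR
KKGRRR
KKGRRR
YKYRRR
KKKKKG

Answer: KKRRRR
KKGRRR
KKGRRR
YKYRRR
KKKKKG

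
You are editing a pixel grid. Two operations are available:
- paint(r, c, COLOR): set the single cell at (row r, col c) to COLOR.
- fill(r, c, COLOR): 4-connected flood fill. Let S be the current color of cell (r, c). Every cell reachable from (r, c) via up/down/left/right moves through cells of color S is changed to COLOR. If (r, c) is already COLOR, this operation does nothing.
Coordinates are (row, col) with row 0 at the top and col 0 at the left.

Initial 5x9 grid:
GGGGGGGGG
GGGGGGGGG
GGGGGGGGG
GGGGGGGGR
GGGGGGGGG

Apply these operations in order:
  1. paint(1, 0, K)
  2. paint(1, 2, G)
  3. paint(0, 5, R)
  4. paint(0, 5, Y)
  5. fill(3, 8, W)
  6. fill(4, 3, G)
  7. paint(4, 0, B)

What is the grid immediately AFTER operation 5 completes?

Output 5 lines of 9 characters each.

Answer: GGGGGYGGG
KGGGGGGGG
GGGGGGGGG
GGGGGGGGW
GGGGGGGGG

Derivation:
After op 1 paint(1,0,K):
GGGGGGGGG
KGGGGGGGG
GGGGGGGGG
GGGGGGGGR
GGGGGGGGG
After op 2 paint(1,2,G):
GGGGGGGGG
KGGGGGGGG
GGGGGGGGG
GGGGGGGGR
GGGGGGGGG
After op 3 paint(0,5,R):
GGGGGRGGG
KGGGGGGGG
GGGGGGGGG
GGGGGGGGR
GGGGGGGGG
After op 4 paint(0,5,Y):
GGGGGYGGG
KGGGGGGGG
GGGGGGGGG
GGGGGGGGR
GGGGGGGGG
After op 5 fill(3,8,W) [1 cells changed]:
GGGGGYGGG
KGGGGGGGG
GGGGGGGGG
GGGGGGGGW
GGGGGGGGG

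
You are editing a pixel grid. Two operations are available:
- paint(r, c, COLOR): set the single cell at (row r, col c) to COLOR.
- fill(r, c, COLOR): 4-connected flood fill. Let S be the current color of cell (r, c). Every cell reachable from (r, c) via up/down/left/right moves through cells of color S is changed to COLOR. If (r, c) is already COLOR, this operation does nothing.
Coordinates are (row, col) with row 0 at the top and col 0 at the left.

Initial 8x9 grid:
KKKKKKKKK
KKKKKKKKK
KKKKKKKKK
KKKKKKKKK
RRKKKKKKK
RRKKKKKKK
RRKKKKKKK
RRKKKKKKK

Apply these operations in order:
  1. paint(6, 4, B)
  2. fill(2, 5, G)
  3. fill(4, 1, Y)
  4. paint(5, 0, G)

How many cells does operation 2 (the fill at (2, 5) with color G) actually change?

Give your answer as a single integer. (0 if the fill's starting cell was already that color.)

After op 1 paint(6,4,B):
KKKKKKKKK
KKKKKKKKK
KKKKKKKKK
KKKKKKKKK
RRKKKKKKK
RRKKKKKKK
RRKKBKKKK
RRKKKKKKK
After op 2 fill(2,5,G) [63 cells changed]:
GGGGGGGGG
GGGGGGGGG
GGGGGGGGG
GGGGGGGGG
RRGGGGGGG
RRGGGGGGG
RRGGBGGGG
RRGGGGGGG

Answer: 63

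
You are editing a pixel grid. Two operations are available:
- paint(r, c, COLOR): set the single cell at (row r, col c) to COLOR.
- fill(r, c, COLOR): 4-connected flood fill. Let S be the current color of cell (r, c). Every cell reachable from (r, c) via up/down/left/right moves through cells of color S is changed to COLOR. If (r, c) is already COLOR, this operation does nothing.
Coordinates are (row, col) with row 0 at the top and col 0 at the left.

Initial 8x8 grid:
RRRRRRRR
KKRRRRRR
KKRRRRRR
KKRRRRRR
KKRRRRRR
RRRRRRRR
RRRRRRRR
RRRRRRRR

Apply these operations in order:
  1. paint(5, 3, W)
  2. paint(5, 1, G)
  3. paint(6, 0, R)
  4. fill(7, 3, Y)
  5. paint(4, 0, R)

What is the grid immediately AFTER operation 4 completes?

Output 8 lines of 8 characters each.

After op 1 paint(5,3,W):
RRRRRRRR
KKRRRRRR
KKRRRRRR
KKRRRRRR
KKRRRRRR
RRRWRRRR
RRRRRRRR
RRRRRRRR
After op 2 paint(5,1,G):
RRRRRRRR
KKRRRRRR
KKRRRRRR
KKRRRRRR
KKRRRRRR
RGRWRRRR
RRRRRRRR
RRRRRRRR
After op 3 paint(6,0,R):
RRRRRRRR
KKRRRRRR
KKRRRRRR
KKRRRRRR
KKRRRRRR
RGRWRRRR
RRRRRRRR
RRRRRRRR
After op 4 fill(7,3,Y) [54 cells changed]:
YYYYYYYY
KKYYYYYY
KKYYYYYY
KKYYYYYY
KKYYYYYY
YGYWYYYY
YYYYYYYY
YYYYYYYY

Answer: YYYYYYYY
KKYYYYYY
KKYYYYYY
KKYYYYYY
KKYYYYYY
YGYWYYYY
YYYYYYYY
YYYYYYYY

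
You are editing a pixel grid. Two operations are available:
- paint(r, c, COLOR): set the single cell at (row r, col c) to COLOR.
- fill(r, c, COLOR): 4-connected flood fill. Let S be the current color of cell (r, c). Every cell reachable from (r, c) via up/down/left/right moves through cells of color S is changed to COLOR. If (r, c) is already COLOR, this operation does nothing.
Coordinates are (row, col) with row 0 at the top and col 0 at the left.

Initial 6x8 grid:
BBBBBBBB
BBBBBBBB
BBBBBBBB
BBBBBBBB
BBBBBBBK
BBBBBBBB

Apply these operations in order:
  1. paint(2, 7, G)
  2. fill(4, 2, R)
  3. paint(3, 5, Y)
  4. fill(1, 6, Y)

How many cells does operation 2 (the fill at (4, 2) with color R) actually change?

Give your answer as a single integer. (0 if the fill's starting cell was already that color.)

Answer: 46

Derivation:
After op 1 paint(2,7,G):
BBBBBBBB
BBBBBBBB
BBBBBBBG
BBBBBBBB
BBBBBBBK
BBBBBBBB
After op 2 fill(4,2,R) [46 cells changed]:
RRRRRRRR
RRRRRRRR
RRRRRRRG
RRRRRRRR
RRRRRRRK
RRRRRRRR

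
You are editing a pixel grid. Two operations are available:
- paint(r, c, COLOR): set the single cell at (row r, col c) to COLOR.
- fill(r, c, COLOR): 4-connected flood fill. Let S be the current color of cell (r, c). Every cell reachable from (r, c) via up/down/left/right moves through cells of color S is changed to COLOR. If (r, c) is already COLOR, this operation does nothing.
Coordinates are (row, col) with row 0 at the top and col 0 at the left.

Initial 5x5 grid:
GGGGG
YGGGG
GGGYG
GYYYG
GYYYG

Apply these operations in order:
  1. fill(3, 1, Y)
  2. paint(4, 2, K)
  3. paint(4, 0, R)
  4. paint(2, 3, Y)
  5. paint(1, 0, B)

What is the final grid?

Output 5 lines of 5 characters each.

After op 1 fill(3,1,Y) [0 cells changed]:
GGGGG
YGGGG
GGGYG
GYYYG
GYYYG
After op 2 paint(4,2,K):
GGGGG
YGGGG
GGGYG
GYYYG
GYKYG
After op 3 paint(4,0,R):
GGGGG
YGGGG
GGGYG
GYYYG
RYKYG
After op 4 paint(2,3,Y):
GGGGG
YGGGG
GGGYG
GYYYG
RYKYG
After op 5 paint(1,0,B):
GGGGG
BGGGG
GGGYG
GYYYG
RYKYG

Answer: GGGGG
BGGGG
GGGYG
GYYYG
RYKYG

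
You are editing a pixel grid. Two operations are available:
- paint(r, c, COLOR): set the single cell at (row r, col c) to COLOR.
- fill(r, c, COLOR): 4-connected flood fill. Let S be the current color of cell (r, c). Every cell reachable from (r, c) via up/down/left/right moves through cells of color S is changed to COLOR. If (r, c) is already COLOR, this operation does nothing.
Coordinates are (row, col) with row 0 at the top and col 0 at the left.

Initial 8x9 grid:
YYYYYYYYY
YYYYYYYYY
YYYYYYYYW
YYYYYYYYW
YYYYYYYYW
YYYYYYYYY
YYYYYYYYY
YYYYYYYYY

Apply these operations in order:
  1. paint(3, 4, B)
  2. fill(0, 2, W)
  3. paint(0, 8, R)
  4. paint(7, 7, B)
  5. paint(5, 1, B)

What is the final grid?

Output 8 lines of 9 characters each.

Answer: WWWWWWWWR
WWWWWWWWW
WWWWWWWWW
WWWWBWWWW
WWWWWWWWW
WBWWWWWWW
WWWWWWWWW
WWWWWWWBW

Derivation:
After op 1 paint(3,4,B):
YYYYYYYYY
YYYYYYYYY
YYYYYYYYW
YYYYBYYYW
YYYYYYYYW
YYYYYYYYY
YYYYYYYYY
YYYYYYYYY
After op 2 fill(0,2,W) [68 cells changed]:
WWWWWWWWW
WWWWWWWWW
WWWWWWWWW
WWWWBWWWW
WWWWWWWWW
WWWWWWWWW
WWWWWWWWW
WWWWWWWWW
After op 3 paint(0,8,R):
WWWWWWWWR
WWWWWWWWW
WWWWWWWWW
WWWWBWWWW
WWWWWWWWW
WWWWWWWWW
WWWWWWWWW
WWWWWWWWW
After op 4 paint(7,7,B):
WWWWWWWWR
WWWWWWWWW
WWWWWWWWW
WWWWBWWWW
WWWWWWWWW
WWWWWWWWW
WWWWWWWWW
WWWWWWWBW
After op 5 paint(5,1,B):
WWWWWWWWR
WWWWWWWWW
WWWWWWWWW
WWWWBWWWW
WWWWWWWWW
WBWWWWWWW
WWWWWWWWW
WWWWWWWBW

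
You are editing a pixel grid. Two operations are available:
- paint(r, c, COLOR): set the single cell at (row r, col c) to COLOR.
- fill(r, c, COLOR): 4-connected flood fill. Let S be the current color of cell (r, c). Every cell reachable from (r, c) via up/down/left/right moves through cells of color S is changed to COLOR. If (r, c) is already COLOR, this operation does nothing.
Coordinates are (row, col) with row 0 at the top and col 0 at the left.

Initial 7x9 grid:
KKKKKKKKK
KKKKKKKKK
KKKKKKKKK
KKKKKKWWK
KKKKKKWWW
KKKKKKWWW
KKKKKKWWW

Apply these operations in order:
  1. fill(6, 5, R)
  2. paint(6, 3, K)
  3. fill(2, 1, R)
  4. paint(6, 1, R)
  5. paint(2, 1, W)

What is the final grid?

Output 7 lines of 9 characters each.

Answer: RRRRRRRRR
RRRRRRRRR
RWRRRRRRR
RRRRRRWWR
RRRRRRWWW
RRRRRRWWW
RRRKRRWWW

Derivation:
After op 1 fill(6,5,R) [52 cells changed]:
RRRRRRRRR
RRRRRRRRR
RRRRRRRRR
RRRRRRWWR
RRRRRRWWW
RRRRRRWWW
RRRRRRWWW
After op 2 paint(6,3,K):
RRRRRRRRR
RRRRRRRRR
RRRRRRRRR
RRRRRRWWR
RRRRRRWWW
RRRRRRWWW
RRRKRRWWW
After op 3 fill(2,1,R) [0 cells changed]:
RRRRRRRRR
RRRRRRRRR
RRRRRRRRR
RRRRRRWWR
RRRRRRWWW
RRRRRRWWW
RRRKRRWWW
After op 4 paint(6,1,R):
RRRRRRRRR
RRRRRRRRR
RRRRRRRRR
RRRRRRWWR
RRRRRRWWW
RRRRRRWWW
RRRKRRWWW
After op 5 paint(2,1,W):
RRRRRRRRR
RRRRRRRRR
RWRRRRRRR
RRRRRRWWR
RRRRRRWWW
RRRRRRWWW
RRRKRRWWW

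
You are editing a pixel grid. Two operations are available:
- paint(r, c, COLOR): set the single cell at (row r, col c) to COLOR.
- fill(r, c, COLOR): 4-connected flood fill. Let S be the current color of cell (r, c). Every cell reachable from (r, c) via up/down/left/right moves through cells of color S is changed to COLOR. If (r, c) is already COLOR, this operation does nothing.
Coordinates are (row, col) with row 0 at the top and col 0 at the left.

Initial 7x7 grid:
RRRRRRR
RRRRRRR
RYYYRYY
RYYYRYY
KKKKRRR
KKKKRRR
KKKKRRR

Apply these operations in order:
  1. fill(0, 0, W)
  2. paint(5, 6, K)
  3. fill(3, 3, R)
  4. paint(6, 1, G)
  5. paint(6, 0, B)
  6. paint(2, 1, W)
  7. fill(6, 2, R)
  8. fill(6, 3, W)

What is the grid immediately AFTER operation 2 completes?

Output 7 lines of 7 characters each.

Answer: WWWWWWW
WWWWWWW
WYYYWYY
WYYYWYY
KKKKWWW
KKKKWWK
KKKKWWW

Derivation:
After op 1 fill(0,0,W) [27 cells changed]:
WWWWWWW
WWWWWWW
WYYYWYY
WYYYWYY
KKKKWWW
KKKKWWW
KKKKWWW
After op 2 paint(5,6,K):
WWWWWWW
WWWWWWW
WYYYWYY
WYYYWYY
KKKKWWW
KKKKWWK
KKKKWWW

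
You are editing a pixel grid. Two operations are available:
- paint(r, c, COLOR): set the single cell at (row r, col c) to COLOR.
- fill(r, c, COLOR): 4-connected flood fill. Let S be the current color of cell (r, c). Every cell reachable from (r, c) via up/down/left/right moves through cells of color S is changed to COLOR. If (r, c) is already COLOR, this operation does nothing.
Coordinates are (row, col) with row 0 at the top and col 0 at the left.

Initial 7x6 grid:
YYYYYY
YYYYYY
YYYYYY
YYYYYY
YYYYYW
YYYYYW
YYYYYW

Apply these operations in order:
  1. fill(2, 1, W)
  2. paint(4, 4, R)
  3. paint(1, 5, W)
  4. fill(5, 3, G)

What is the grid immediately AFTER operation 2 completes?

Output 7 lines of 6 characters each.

After op 1 fill(2,1,W) [39 cells changed]:
WWWWWW
WWWWWW
WWWWWW
WWWWWW
WWWWWW
WWWWWW
WWWWWW
After op 2 paint(4,4,R):
WWWWWW
WWWWWW
WWWWWW
WWWWWW
WWWWRW
WWWWWW
WWWWWW

Answer: WWWWWW
WWWWWW
WWWWWW
WWWWWW
WWWWRW
WWWWWW
WWWWWW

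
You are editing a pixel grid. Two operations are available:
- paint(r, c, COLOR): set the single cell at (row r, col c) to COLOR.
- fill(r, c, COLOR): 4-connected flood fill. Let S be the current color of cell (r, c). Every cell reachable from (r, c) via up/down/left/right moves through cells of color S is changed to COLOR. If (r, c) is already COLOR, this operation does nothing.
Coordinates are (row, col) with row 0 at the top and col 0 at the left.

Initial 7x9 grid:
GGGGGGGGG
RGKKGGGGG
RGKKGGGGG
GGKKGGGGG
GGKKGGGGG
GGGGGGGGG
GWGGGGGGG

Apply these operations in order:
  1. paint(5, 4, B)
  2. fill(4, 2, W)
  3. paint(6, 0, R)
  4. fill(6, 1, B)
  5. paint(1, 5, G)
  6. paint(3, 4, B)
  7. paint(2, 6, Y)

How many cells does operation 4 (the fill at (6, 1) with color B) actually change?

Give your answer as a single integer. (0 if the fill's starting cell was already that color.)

Answer: 1

Derivation:
After op 1 paint(5,4,B):
GGGGGGGGG
RGKKGGGGG
RGKKGGGGG
GGKKGGGGG
GGKKGGGGG
GGGGBGGGG
GWGGGGGGG
After op 2 fill(4,2,W) [8 cells changed]:
GGGGGGGGG
RGWWGGGGG
RGWWGGGGG
GGWWGGGGG
GGWWGGGGG
GGGGBGGGG
GWGGGGGGG
After op 3 paint(6,0,R):
GGGGGGGGG
RGWWGGGGG
RGWWGGGGG
GGWWGGGGG
GGWWGGGGG
GGGGBGGGG
RWGGGGGGG
After op 4 fill(6,1,B) [1 cells changed]:
GGGGGGGGG
RGWWGGGGG
RGWWGGGGG
GGWWGGGGG
GGWWGGGGG
GGGGBGGGG
RBGGGGGGG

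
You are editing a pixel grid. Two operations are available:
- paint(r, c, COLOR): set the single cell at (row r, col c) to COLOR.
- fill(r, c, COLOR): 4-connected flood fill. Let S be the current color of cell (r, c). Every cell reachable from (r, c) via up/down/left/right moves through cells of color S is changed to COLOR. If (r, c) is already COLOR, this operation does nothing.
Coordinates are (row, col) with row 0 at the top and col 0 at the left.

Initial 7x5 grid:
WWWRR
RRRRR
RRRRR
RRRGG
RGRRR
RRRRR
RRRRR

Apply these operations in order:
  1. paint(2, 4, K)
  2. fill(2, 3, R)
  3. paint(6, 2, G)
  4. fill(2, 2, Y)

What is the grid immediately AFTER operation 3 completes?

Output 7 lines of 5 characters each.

After op 1 paint(2,4,K):
WWWRR
RRRRR
RRRRK
RRRGG
RGRRR
RRRRR
RRRRR
After op 2 fill(2,3,R) [0 cells changed]:
WWWRR
RRRRR
RRRRK
RRRGG
RGRRR
RRRRR
RRRRR
After op 3 paint(6,2,G):
WWWRR
RRRRR
RRRRK
RRRGG
RGRRR
RRRRR
RRGRR

Answer: WWWRR
RRRRR
RRRRK
RRRGG
RGRRR
RRRRR
RRGRR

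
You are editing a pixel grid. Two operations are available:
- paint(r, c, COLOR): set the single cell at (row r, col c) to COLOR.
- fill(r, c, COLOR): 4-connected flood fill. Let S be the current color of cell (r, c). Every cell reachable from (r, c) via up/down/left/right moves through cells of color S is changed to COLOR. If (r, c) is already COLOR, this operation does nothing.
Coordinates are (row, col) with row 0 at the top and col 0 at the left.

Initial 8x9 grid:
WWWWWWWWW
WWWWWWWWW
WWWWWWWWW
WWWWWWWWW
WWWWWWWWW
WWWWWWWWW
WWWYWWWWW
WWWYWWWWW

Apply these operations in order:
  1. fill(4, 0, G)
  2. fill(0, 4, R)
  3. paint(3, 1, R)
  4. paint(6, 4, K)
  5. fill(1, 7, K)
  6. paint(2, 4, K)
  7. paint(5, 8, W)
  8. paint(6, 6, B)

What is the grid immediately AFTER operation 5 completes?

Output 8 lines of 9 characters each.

After op 1 fill(4,0,G) [70 cells changed]:
GGGGGGGGG
GGGGGGGGG
GGGGGGGGG
GGGGGGGGG
GGGGGGGGG
GGGGGGGGG
GGGYGGGGG
GGGYGGGGG
After op 2 fill(0,4,R) [70 cells changed]:
RRRRRRRRR
RRRRRRRRR
RRRRRRRRR
RRRRRRRRR
RRRRRRRRR
RRRRRRRRR
RRRYRRRRR
RRRYRRRRR
After op 3 paint(3,1,R):
RRRRRRRRR
RRRRRRRRR
RRRRRRRRR
RRRRRRRRR
RRRRRRRRR
RRRRRRRRR
RRRYRRRRR
RRRYRRRRR
After op 4 paint(6,4,K):
RRRRRRRRR
RRRRRRRRR
RRRRRRRRR
RRRRRRRRR
RRRRRRRRR
RRRRRRRRR
RRRYKRRRR
RRRYRRRRR
After op 5 fill(1,7,K) [69 cells changed]:
KKKKKKKKK
KKKKKKKKK
KKKKKKKKK
KKKKKKKKK
KKKKKKKKK
KKKKKKKKK
KKKYKKKKK
KKKYKKKKK

Answer: KKKKKKKKK
KKKKKKKKK
KKKKKKKKK
KKKKKKKKK
KKKKKKKKK
KKKKKKKKK
KKKYKKKKK
KKKYKKKKK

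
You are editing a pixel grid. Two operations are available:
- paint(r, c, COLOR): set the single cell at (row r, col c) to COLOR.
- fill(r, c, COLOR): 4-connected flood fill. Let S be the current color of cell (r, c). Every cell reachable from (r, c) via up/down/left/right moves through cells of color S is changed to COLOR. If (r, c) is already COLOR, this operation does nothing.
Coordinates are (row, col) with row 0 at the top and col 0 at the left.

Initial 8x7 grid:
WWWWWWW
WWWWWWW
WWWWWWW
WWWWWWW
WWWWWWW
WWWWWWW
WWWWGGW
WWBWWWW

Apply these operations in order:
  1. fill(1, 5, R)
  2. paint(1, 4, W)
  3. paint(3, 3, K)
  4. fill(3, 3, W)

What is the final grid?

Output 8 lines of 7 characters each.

After op 1 fill(1,5,R) [53 cells changed]:
RRRRRRR
RRRRRRR
RRRRRRR
RRRRRRR
RRRRRRR
RRRRRRR
RRRRGGR
RRBRRRR
After op 2 paint(1,4,W):
RRRRRRR
RRRRWRR
RRRRRRR
RRRRRRR
RRRRRRR
RRRRRRR
RRRRGGR
RRBRRRR
After op 3 paint(3,3,K):
RRRRRRR
RRRRWRR
RRRRRRR
RRRKRRR
RRRRRRR
RRRRRRR
RRRRGGR
RRBRRRR
After op 4 fill(3,3,W) [1 cells changed]:
RRRRRRR
RRRRWRR
RRRRRRR
RRRWRRR
RRRRRRR
RRRRRRR
RRRRGGR
RRBRRRR

Answer: RRRRRRR
RRRRWRR
RRRRRRR
RRRWRRR
RRRRRRR
RRRRRRR
RRRRGGR
RRBRRRR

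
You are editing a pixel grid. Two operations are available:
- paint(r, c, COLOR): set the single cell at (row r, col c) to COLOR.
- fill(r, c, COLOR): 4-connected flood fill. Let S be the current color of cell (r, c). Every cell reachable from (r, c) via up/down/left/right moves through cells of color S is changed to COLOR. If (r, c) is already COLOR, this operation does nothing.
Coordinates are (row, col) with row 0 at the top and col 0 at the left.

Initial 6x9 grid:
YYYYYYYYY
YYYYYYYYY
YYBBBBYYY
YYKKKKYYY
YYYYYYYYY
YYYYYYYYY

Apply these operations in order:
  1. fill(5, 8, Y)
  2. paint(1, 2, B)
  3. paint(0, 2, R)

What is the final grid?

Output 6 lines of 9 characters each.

After op 1 fill(5,8,Y) [0 cells changed]:
YYYYYYYYY
YYYYYYYYY
YYBBBBYYY
YYKKKKYYY
YYYYYYYYY
YYYYYYYYY
After op 2 paint(1,2,B):
YYYYYYYYY
YYBYYYYYY
YYBBBBYYY
YYKKKKYYY
YYYYYYYYY
YYYYYYYYY
After op 3 paint(0,2,R):
YYRYYYYYY
YYBYYYYYY
YYBBBBYYY
YYKKKKYYY
YYYYYYYYY
YYYYYYYYY

Answer: YYRYYYYYY
YYBYYYYYY
YYBBBBYYY
YYKKKKYYY
YYYYYYYYY
YYYYYYYYY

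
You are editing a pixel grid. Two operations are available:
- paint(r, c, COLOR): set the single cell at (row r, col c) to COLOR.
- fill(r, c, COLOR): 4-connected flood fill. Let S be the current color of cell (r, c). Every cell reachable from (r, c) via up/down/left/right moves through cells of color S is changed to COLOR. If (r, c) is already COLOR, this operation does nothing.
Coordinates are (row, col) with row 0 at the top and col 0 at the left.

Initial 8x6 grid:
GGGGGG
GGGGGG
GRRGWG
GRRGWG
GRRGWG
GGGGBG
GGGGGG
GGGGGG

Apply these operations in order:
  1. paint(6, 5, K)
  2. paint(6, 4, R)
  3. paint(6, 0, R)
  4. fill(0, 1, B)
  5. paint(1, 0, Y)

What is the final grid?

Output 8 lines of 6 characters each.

After op 1 paint(6,5,K):
GGGGGG
GGGGGG
GRRGWG
GRRGWG
GRRGWG
GGGGBG
GGGGGK
GGGGGG
After op 2 paint(6,4,R):
GGGGGG
GGGGGG
GRRGWG
GRRGWG
GRRGWG
GGGGBG
GGGGRK
GGGGGG
After op 3 paint(6,0,R):
GGGGGG
GGGGGG
GRRGWG
GRRGWG
GRRGWG
GGGGBG
RGGGRK
GGGGGG
After op 4 fill(0,1,B) [35 cells changed]:
BBBBBB
BBBBBB
BRRBWB
BRRBWB
BRRBWB
BBBBBB
RBBBRK
BBBBBB
After op 5 paint(1,0,Y):
BBBBBB
YBBBBB
BRRBWB
BRRBWB
BRRBWB
BBBBBB
RBBBRK
BBBBBB

Answer: BBBBBB
YBBBBB
BRRBWB
BRRBWB
BRRBWB
BBBBBB
RBBBRK
BBBBBB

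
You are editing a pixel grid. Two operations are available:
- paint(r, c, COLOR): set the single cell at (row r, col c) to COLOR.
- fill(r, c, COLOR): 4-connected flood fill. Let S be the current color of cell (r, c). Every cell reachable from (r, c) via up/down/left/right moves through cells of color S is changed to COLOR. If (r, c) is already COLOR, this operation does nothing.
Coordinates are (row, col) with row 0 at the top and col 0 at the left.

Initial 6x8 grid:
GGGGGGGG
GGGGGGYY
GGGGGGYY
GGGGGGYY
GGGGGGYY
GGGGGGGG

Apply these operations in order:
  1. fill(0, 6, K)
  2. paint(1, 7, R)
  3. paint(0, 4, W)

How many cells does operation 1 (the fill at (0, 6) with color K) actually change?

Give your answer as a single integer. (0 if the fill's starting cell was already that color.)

After op 1 fill(0,6,K) [40 cells changed]:
KKKKKKKK
KKKKKKYY
KKKKKKYY
KKKKKKYY
KKKKKKYY
KKKKKKKK

Answer: 40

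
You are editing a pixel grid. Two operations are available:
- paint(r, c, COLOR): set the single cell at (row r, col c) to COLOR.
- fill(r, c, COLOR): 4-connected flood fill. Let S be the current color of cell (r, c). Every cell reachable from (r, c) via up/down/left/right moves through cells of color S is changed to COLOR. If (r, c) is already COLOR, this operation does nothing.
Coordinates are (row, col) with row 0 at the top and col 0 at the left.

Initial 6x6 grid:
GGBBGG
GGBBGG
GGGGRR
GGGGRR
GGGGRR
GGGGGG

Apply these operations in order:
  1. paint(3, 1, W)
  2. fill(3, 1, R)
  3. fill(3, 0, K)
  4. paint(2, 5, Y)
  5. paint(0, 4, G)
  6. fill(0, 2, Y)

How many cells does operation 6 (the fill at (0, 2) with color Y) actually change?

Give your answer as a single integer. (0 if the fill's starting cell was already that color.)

After op 1 paint(3,1,W):
GGBBGG
GGBBGG
GGGGRR
GWGGRR
GGGGRR
GGGGGG
After op 2 fill(3,1,R) [1 cells changed]:
GGBBGG
GGBBGG
GGGGRR
GRGGRR
GGGGRR
GGGGGG
After op 3 fill(3,0,K) [21 cells changed]:
KKBBGG
KKBBGG
KKKKRR
KRKKRR
KKKKRR
KKKKKK
After op 4 paint(2,5,Y):
KKBBGG
KKBBGG
KKKKRY
KRKKRR
KKKKRR
KKKKKK
After op 5 paint(0,4,G):
KKBBGG
KKBBGG
KKKKRY
KRKKRR
KKKKRR
KKKKKK
After op 6 fill(0,2,Y) [4 cells changed]:
KKYYGG
KKYYGG
KKKKRY
KRKKRR
KKKKRR
KKKKKK

Answer: 4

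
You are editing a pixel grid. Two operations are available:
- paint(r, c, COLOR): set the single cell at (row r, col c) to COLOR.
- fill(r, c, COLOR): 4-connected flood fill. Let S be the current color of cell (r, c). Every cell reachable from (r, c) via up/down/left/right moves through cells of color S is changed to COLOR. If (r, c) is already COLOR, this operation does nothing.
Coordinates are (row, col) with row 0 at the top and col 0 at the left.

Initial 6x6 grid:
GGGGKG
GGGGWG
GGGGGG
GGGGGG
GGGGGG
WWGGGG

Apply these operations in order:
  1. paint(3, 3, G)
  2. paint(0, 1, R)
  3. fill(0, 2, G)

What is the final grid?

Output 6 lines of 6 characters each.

After op 1 paint(3,3,G):
GGGGKG
GGGGWG
GGGGGG
GGGGGG
GGGGGG
WWGGGG
After op 2 paint(0,1,R):
GRGGKG
GGGGWG
GGGGGG
GGGGGG
GGGGGG
WWGGGG
After op 3 fill(0,2,G) [0 cells changed]:
GRGGKG
GGGGWG
GGGGGG
GGGGGG
GGGGGG
WWGGGG

Answer: GRGGKG
GGGGWG
GGGGGG
GGGGGG
GGGGGG
WWGGGG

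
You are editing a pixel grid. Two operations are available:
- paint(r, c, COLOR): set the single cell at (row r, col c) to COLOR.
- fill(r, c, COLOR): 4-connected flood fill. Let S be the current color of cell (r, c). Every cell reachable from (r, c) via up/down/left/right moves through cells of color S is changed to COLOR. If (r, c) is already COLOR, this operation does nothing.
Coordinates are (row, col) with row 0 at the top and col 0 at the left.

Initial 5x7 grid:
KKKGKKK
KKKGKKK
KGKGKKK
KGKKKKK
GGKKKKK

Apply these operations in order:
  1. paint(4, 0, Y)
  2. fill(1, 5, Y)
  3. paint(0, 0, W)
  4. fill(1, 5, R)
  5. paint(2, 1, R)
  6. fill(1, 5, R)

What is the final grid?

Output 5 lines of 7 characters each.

After op 1 paint(4,0,Y):
KKKGKKK
KKKGKKK
KGKGKKK
KGKKKKK
YGKKKKK
After op 2 fill(1,5,Y) [28 cells changed]:
YYYGYYY
YYYGYYY
YGYGYYY
YGYYYYY
YGYYYYY
After op 3 paint(0,0,W):
WYYGYYY
YYYGYYY
YGYGYYY
YGYYYYY
YGYYYYY
After op 4 fill(1,5,R) [28 cells changed]:
WRRGRRR
RRRGRRR
RGRGRRR
RGRRRRR
RGRRRRR
After op 5 paint(2,1,R):
WRRGRRR
RRRGRRR
RRRGRRR
RGRRRRR
RGRRRRR
After op 6 fill(1,5,R) [0 cells changed]:
WRRGRRR
RRRGRRR
RRRGRRR
RGRRRRR
RGRRRRR

Answer: WRRGRRR
RRRGRRR
RRRGRRR
RGRRRRR
RGRRRRR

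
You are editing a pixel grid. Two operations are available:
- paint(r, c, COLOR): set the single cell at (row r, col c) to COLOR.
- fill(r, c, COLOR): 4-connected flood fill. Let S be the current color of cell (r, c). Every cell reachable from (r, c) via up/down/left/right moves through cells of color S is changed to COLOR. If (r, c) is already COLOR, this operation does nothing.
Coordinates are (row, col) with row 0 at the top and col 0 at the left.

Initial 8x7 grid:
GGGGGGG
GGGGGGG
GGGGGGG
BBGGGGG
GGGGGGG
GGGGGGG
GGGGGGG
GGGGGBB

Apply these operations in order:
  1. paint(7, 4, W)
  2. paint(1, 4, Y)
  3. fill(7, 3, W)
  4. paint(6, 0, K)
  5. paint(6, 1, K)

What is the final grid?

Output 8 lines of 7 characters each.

After op 1 paint(7,4,W):
GGGGGGG
GGGGGGG
GGGGGGG
BBGGGGG
GGGGGGG
GGGGGGG
GGGGGGG
GGGGWBB
After op 2 paint(1,4,Y):
GGGGGGG
GGGGYGG
GGGGGGG
BBGGGGG
GGGGGGG
GGGGGGG
GGGGGGG
GGGGWBB
After op 3 fill(7,3,W) [50 cells changed]:
WWWWWWW
WWWWYWW
WWWWWWW
BBWWWWW
WWWWWWW
WWWWWWW
WWWWWWW
WWWWWBB
After op 4 paint(6,0,K):
WWWWWWW
WWWWYWW
WWWWWWW
BBWWWWW
WWWWWWW
WWWWWWW
KWWWWWW
WWWWWBB
After op 5 paint(6,1,K):
WWWWWWW
WWWWYWW
WWWWWWW
BBWWWWW
WWWWWWW
WWWWWWW
KKWWWWW
WWWWWBB

Answer: WWWWWWW
WWWWYWW
WWWWWWW
BBWWWWW
WWWWWWW
WWWWWWW
KKWWWWW
WWWWWBB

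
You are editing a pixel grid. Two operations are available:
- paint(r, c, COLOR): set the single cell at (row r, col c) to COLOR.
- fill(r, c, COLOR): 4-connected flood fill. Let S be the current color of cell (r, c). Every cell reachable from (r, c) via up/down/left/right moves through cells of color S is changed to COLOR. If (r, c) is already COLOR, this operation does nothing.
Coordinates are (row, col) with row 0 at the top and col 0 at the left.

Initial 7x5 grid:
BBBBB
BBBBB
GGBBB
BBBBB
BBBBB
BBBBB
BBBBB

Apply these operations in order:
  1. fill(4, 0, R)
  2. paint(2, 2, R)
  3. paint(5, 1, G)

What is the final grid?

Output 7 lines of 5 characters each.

After op 1 fill(4,0,R) [33 cells changed]:
RRRRR
RRRRR
GGRRR
RRRRR
RRRRR
RRRRR
RRRRR
After op 2 paint(2,2,R):
RRRRR
RRRRR
GGRRR
RRRRR
RRRRR
RRRRR
RRRRR
After op 3 paint(5,1,G):
RRRRR
RRRRR
GGRRR
RRRRR
RRRRR
RGRRR
RRRRR

Answer: RRRRR
RRRRR
GGRRR
RRRRR
RRRRR
RGRRR
RRRRR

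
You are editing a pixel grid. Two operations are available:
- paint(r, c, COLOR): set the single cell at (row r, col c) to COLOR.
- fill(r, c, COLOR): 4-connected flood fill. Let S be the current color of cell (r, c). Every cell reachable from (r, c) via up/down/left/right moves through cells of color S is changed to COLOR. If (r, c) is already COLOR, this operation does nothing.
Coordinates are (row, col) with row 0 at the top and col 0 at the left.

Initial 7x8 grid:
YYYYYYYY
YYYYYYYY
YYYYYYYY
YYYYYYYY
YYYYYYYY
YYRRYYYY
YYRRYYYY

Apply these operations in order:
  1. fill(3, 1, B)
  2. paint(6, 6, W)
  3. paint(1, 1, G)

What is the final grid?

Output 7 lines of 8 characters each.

Answer: BBBBBBBB
BGBBBBBB
BBBBBBBB
BBBBBBBB
BBBBBBBB
BBRRBBBB
BBRRBBWB

Derivation:
After op 1 fill(3,1,B) [52 cells changed]:
BBBBBBBB
BBBBBBBB
BBBBBBBB
BBBBBBBB
BBBBBBBB
BBRRBBBB
BBRRBBBB
After op 2 paint(6,6,W):
BBBBBBBB
BBBBBBBB
BBBBBBBB
BBBBBBBB
BBBBBBBB
BBRRBBBB
BBRRBBWB
After op 3 paint(1,1,G):
BBBBBBBB
BGBBBBBB
BBBBBBBB
BBBBBBBB
BBBBBBBB
BBRRBBBB
BBRRBBWB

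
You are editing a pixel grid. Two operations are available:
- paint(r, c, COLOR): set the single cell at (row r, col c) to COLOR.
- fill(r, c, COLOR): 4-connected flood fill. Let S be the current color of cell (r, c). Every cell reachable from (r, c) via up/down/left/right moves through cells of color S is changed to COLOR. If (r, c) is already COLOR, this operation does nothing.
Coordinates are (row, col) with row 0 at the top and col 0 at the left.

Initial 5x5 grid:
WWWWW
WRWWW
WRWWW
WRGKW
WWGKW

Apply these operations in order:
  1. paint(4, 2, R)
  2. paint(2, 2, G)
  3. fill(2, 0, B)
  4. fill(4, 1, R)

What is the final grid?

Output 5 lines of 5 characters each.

After op 1 paint(4,2,R):
WWWWW
WRWWW
WRWWW
WRGKW
WWRKW
After op 2 paint(2,2,G):
WWWWW
WRWWW
WRGWW
WRGKW
WWRKW
After op 3 fill(2,0,B) [17 cells changed]:
BBBBB
BRBBB
BRGBB
BRGKB
BBRKB
After op 4 fill(4,1,R) [17 cells changed]:
RRRRR
RRRRR
RRGRR
RRGKR
RRRKR

Answer: RRRRR
RRRRR
RRGRR
RRGKR
RRRKR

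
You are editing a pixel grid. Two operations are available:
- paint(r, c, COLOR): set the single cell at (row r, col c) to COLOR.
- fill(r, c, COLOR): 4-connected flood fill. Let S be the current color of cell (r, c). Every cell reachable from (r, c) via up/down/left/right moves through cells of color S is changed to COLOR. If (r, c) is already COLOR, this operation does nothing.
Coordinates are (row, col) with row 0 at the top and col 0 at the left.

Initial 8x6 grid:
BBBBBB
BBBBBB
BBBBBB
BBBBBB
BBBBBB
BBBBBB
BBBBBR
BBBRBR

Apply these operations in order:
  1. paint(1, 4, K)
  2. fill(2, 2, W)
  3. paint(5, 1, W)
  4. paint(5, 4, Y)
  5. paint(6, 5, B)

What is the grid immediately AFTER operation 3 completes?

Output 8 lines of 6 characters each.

Answer: WWWWWW
WWWWKW
WWWWWW
WWWWWW
WWWWWW
WWWWWW
WWWWWR
WWWRWR

Derivation:
After op 1 paint(1,4,K):
BBBBBB
BBBBKB
BBBBBB
BBBBBB
BBBBBB
BBBBBB
BBBBBR
BBBRBR
After op 2 fill(2,2,W) [44 cells changed]:
WWWWWW
WWWWKW
WWWWWW
WWWWWW
WWWWWW
WWWWWW
WWWWWR
WWWRWR
After op 3 paint(5,1,W):
WWWWWW
WWWWKW
WWWWWW
WWWWWW
WWWWWW
WWWWWW
WWWWWR
WWWRWR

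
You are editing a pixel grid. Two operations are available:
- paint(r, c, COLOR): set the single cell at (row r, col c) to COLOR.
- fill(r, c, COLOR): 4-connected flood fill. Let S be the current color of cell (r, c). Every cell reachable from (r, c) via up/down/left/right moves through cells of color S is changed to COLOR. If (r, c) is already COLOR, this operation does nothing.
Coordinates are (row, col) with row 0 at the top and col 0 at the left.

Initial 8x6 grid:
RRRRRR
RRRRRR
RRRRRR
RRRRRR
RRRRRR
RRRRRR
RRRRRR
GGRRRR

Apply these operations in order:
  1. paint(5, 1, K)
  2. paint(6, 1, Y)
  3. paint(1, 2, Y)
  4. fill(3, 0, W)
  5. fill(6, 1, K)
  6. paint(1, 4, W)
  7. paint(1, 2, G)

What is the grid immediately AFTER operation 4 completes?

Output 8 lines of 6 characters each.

Answer: WWWWWW
WWYWWW
WWWWWW
WWWWWW
WWWWWW
WKWWWW
WYWWWW
GGWWWW

Derivation:
After op 1 paint(5,1,K):
RRRRRR
RRRRRR
RRRRRR
RRRRRR
RRRRRR
RKRRRR
RRRRRR
GGRRRR
After op 2 paint(6,1,Y):
RRRRRR
RRRRRR
RRRRRR
RRRRRR
RRRRRR
RKRRRR
RYRRRR
GGRRRR
After op 3 paint(1,2,Y):
RRRRRR
RRYRRR
RRRRRR
RRRRRR
RRRRRR
RKRRRR
RYRRRR
GGRRRR
After op 4 fill(3,0,W) [43 cells changed]:
WWWWWW
WWYWWW
WWWWWW
WWWWWW
WWWWWW
WKWWWW
WYWWWW
GGWWWW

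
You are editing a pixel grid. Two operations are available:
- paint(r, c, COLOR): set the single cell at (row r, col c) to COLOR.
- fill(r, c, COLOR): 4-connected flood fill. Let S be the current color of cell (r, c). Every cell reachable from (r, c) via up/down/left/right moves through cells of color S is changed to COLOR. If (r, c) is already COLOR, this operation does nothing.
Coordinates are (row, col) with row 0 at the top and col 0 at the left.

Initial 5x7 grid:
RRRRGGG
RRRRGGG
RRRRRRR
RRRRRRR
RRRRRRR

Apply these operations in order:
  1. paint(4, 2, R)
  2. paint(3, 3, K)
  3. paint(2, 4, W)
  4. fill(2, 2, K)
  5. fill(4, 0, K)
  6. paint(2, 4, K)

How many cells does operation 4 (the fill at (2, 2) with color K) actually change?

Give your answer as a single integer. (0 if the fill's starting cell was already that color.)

Answer: 27

Derivation:
After op 1 paint(4,2,R):
RRRRGGG
RRRRGGG
RRRRRRR
RRRRRRR
RRRRRRR
After op 2 paint(3,3,K):
RRRRGGG
RRRRGGG
RRRRRRR
RRRKRRR
RRRRRRR
After op 3 paint(2,4,W):
RRRRGGG
RRRRGGG
RRRRWRR
RRRKRRR
RRRRRRR
After op 4 fill(2,2,K) [27 cells changed]:
KKKKGGG
KKKKGGG
KKKKWKK
KKKKKKK
KKKKKKK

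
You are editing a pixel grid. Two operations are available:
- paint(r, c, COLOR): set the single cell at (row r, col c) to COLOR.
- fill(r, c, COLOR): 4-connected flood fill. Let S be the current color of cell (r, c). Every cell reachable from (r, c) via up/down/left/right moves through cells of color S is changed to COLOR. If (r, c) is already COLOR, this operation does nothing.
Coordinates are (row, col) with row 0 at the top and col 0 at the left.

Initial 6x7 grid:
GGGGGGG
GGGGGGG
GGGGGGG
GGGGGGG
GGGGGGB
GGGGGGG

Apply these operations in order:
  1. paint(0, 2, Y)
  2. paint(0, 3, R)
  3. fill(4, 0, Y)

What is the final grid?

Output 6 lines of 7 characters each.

Answer: YYYRYYY
YYYYYYY
YYYYYYY
YYYYYYY
YYYYYYB
YYYYYYY

Derivation:
After op 1 paint(0,2,Y):
GGYGGGG
GGGGGGG
GGGGGGG
GGGGGGG
GGGGGGB
GGGGGGG
After op 2 paint(0,3,R):
GGYRGGG
GGGGGGG
GGGGGGG
GGGGGGG
GGGGGGB
GGGGGGG
After op 3 fill(4,0,Y) [39 cells changed]:
YYYRYYY
YYYYYYY
YYYYYYY
YYYYYYY
YYYYYYB
YYYYYYY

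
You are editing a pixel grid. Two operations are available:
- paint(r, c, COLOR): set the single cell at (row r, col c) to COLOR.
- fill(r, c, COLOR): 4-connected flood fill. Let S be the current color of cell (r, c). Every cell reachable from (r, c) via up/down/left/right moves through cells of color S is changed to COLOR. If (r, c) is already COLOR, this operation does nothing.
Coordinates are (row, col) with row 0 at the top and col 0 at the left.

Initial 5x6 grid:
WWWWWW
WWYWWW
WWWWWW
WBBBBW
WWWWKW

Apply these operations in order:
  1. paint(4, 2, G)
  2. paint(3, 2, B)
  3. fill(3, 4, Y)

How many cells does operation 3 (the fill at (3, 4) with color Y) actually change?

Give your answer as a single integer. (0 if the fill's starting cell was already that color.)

Answer: 4

Derivation:
After op 1 paint(4,2,G):
WWWWWW
WWYWWW
WWWWWW
WBBBBW
WWGWKW
After op 2 paint(3,2,B):
WWWWWW
WWYWWW
WWWWWW
WBBBBW
WWGWKW
After op 3 fill(3,4,Y) [4 cells changed]:
WWWWWW
WWYWWW
WWWWWW
WYYYYW
WWGWKW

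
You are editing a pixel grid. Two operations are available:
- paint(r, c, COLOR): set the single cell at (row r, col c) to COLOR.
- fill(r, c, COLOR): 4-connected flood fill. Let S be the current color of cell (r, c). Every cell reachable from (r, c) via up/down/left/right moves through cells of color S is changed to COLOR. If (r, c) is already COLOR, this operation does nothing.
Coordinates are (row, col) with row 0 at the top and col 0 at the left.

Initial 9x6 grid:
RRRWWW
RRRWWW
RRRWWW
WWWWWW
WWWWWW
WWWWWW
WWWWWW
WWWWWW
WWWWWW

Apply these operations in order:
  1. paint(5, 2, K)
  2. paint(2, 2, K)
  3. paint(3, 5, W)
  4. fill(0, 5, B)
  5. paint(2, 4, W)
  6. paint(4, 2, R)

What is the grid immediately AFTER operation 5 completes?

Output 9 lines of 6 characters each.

Answer: RRRBBB
RRRBBB
RRKBWB
BBBBBB
BBBBBB
BBKBBB
BBBBBB
BBBBBB
BBBBBB

Derivation:
After op 1 paint(5,2,K):
RRRWWW
RRRWWW
RRRWWW
WWWWWW
WWWWWW
WWKWWW
WWWWWW
WWWWWW
WWWWWW
After op 2 paint(2,2,K):
RRRWWW
RRRWWW
RRKWWW
WWWWWW
WWWWWW
WWKWWW
WWWWWW
WWWWWW
WWWWWW
After op 3 paint(3,5,W):
RRRWWW
RRRWWW
RRKWWW
WWWWWW
WWWWWW
WWKWWW
WWWWWW
WWWWWW
WWWWWW
After op 4 fill(0,5,B) [44 cells changed]:
RRRBBB
RRRBBB
RRKBBB
BBBBBB
BBBBBB
BBKBBB
BBBBBB
BBBBBB
BBBBBB
After op 5 paint(2,4,W):
RRRBBB
RRRBBB
RRKBWB
BBBBBB
BBBBBB
BBKBBB
BBBBBB
BBBBBB
BBBBBB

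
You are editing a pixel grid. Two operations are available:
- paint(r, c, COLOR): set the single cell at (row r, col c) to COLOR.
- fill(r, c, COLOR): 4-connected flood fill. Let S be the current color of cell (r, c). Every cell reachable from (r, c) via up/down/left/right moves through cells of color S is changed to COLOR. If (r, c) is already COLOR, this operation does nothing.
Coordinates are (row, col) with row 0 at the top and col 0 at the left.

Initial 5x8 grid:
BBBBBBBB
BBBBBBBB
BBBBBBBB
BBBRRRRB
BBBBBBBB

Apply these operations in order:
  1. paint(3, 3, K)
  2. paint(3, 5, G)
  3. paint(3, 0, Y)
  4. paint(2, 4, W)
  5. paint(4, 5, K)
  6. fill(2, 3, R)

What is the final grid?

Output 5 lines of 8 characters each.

After op 1 paint(3,3,K):
BBBBBBBB
BBBBBBBB
BBBBBBBB
BBBKRRRB
BBBBBBBB
After op 2 paint(3,5,G):
BBBBBBBB
BBBBBBBB
BBBBBBBB
BBBKRGRB
BBBBBBBB
After op 3 paint(3,0,Y):
BBBBBBBB
BBBBBBBB
BBBBBBBB
YBBKRGRB
BBBBBBBB
After op 4 paint(2,4,W):
BBBBBBBB
BBBBBBBB
BBBBWBBB
YBBKRGRB
BBBBBBBB
After op 5 paint(4,5,K):
BBBBBBBB
BBBBBBBB
BBBBWBBB
YBBKRGRB
BBBBBKBB
After op 6 fill(2,3,R) [33 cells changed]:
RRRRRRRR
RRRRRRRR
RRRRWRRR
YRRKRGRR
RRRRRKRR

Answer: RRRRRRRR
RRRRRRRR
RRRRWRRR
YRRKRGRR
RRRRRKRR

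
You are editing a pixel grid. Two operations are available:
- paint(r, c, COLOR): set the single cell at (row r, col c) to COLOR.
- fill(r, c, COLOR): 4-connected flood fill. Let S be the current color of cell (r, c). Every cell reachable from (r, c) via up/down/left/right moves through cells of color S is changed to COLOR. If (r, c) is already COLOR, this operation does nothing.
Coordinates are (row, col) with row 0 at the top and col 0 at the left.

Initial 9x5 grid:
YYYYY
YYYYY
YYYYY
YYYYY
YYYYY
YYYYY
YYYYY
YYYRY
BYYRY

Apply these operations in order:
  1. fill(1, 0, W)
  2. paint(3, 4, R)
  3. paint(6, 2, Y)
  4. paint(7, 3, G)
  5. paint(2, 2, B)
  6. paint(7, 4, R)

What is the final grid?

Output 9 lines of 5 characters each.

After op 1 fill(1,0,W) [42 cells changed]:
WWWWW
WWWWW
WWWWW
WWWWW
WWWWW
WWWWW
WWWWW
WWWRW
BWWRW
After op 2 paint(3,4,R):
WWWWW
WWWWW
WWWWW
WWWWR
WWWWW
WWWWW
WWWWW
WWWRW
BWWRW
After op 3 paint(6,2,Y):
WWWWW
WWWWW
WWWWW
WWWWR
WWWWW
WWWWW
WWYWW
WWWRW
BWWRW
After op 4 paint(7,3,G):
WWWWW
WWWWW
WWWWW
WWWWR
WWWWW
WWWWW
WWYWW
WWWGW
BWWRW
After op 5 paint(2,2,B):
WWWWW
WWWWW
WWBWW
WWWWR
WWWWW
WWWWW
WWYWW
WWWGW
BWWRW
After op 6 paint(7,4,R):
WWWWW
WWWWW
WWBWW
WWWWR
WWWWW
WWWWW
WWYWW
WWWGR
BWWRW

Answer: WWWWW
WWWWW
WWBWW
WWWWR
WWWWW
WWWWW
WWYWW
WWWGR
BWWRW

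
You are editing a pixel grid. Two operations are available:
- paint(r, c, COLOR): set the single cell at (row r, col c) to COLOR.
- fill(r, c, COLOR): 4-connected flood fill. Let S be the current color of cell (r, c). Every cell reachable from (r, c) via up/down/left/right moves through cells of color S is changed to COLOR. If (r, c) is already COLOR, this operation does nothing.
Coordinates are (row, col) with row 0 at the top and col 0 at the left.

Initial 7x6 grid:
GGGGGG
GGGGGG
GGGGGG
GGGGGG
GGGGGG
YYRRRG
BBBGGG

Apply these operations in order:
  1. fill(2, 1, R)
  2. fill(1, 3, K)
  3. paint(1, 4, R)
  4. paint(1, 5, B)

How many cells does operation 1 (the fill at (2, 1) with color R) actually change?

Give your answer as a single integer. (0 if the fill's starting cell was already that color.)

Answer: 34

Derivation:
After op 1 fill(2,1,R) [34 cells changed]:
RRRRRR
RRRRRR
RRRRRR
RRRRRR
RRRRRR
YYRRRR
BBBRRR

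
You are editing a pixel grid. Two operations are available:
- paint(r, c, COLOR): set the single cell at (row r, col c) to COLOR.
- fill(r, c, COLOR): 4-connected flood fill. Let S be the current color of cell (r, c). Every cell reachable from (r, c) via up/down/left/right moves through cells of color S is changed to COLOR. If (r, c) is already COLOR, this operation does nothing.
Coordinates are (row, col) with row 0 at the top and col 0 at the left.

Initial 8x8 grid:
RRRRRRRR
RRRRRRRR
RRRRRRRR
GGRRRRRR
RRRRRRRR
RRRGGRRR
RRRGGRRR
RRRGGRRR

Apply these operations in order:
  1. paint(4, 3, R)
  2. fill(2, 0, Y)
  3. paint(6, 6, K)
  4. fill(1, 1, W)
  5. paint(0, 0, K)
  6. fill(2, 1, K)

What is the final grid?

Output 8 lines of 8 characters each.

Answer: KKKKKKKK
KKKKKKKK
KKKKKKKK
GGKKKKKK
KKKKKKKK
KKKGGKKK
KKKGGKKK
KKKGGKKK

Derivation:
After op 1 paint(4,3,R):
RRRRRRRR
RRRRRRRR
RRRRRRRR
GGRRRRRR
RRRRRRRR
RRRGGRRR
RRRGGRRR
RRRGGRRR
After op 2 fill(2,0,Y) [56 cells changed]:
YYYYYYYY
YYYYYYYY
YYYYYYYY
GGYYYYYY
YYYYYYYY
YYYGGYYY
YYYGGYYY
YYYGGYYY
After op 3 paint(6,6,K):
YYYYYYYY
YYYYYYYY
YYYYYYYY
GGYYYYYY
YYYYYYYY
YYYGGYYY
YYYGGYKY
YYYGGYYY
After op 4 fill(1,1,W) [55 cells changed]:
WWWWWWWW
WWWWWWWW
WWWWWWWW
GGWWWWWW
WWWWWWWW
WWWGGWWW
WWWGGWKW
WWWGGWWW
After op 5 paint(0,0,K):
KWWWWWWW
WWWWWWWW
WWWWWWWW
GGWWWWWW
WWWWWWWW
WWWGGWWW
WWWGGWKW
WWWGGWWW
After op 6 fill(2,1,K) [54 cells changed]:
KKKKKKKK
KKKKKKKK
KKKKKKKK
GGKKKKKK
KKKKKKKK
KKKGGKKK
KKKGGKKK
KKKGGKKK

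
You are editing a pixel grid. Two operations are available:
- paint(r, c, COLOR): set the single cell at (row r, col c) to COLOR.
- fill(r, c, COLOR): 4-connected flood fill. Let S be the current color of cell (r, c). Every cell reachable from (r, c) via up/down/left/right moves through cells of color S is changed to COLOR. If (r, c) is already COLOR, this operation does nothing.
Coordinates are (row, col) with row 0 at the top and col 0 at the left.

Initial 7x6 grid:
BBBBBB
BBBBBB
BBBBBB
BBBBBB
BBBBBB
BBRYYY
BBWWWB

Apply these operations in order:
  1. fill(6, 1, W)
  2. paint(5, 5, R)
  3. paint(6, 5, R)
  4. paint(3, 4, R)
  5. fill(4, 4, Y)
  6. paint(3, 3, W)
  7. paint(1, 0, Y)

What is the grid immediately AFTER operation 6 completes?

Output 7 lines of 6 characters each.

After op 1 fill(6,1,W) [34 cells changed]:
WWWWWW
WWWWWW
WWWWWW
WWWWWW
WWWWWW
WWRYYY
WWWWWB
After op 2 paint(5,5,R):
WWWWWW
WWWWWW
WWWWWW
WWWWWW
WWWWWW
WWRYYR
WWWWWB
After op 3 paint(6,5,R):
WWWWWW
WWWWWW
WWWWWW
WWWWWW
WWWWWW
WWRYYR
WWWWWR
After op 4 paint(3,4,R):
WWWWWW
WWWWWW
WWWWWW
WWWWRW
WWWWWW
WWRYYR
WWWWWR
After op 5 fill(4,4,Y) [36 cells changed]:
YYYYYY
YYYYYY
YYYYYY
YYYYRY
YYYYYY
YYRYYR
YYYYYR
After op 6 paint(3,3,W):
YYYYYY
YYYYYY
YYYYYY
YYYWRY
YYYYYY
YYRYYR
YYYYYR

Answer: YYYYYY
YYYYYY
YYYYYY
YYYWRY
YYYYYY
YYRYYR
YYYYYR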